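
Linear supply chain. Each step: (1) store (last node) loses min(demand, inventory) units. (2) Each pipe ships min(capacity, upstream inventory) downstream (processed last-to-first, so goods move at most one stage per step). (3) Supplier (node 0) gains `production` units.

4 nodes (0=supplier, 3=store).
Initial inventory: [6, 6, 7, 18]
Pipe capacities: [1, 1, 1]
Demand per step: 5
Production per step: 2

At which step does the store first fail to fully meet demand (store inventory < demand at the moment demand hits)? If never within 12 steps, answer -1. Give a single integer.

Step 1: demand=5,sold=5 ship[2->3]=1 ship[1->2]=1 ship[0->1]=1 prod=2 -> [7 6 7 14]
Step 2: demand=5,sold=5 ship[2->3]=1 ship[1->2]=1 ship[0->1]=1 prod=2 -> [8 6 7 10]
Step 3: demand=5,sold=5 ship[2->3]=1 ship[1->2]=1 ship[0->1]=1 prod=2 -> [9 6 7 6]
Step 4: demand=5,sold=5 ship[2->3]=1 ship[1->2]=1 ship[0->1]=1 prod=2 -> [10 6 7 2]
Step 5: demand=5,sold=2 ship[2->3]=1 ship[1->2]=1 ship[0->1]=1 prod=2 -> [11 6 7 1]
Step 6: demand=5,sold=1 ship[2->3]=1 ship[1->2]=1 ship[0->1]=1 prod=2 -> [12 6 7 1]
Step 7: demand=5,sold=1 ship[2->3]=1 ship[1->2]=1 ship[0->1]=1 prod=2 -> [13 6 7 1]
Step 8: demand=5,sold=1 ship[2->3]=1 ship[1->2]=1 ship[0->1]=1 prod=2 -> [14 6 7 1]
Step 9: demand=5,sold=1 ship[2->3]=1 ship[1->2]=1 ship[0->1]=1 prod=2 -> [15 6 7 1]
Step 10: demand=5,sold=1 ship[2->3]=1 ship[1->2]=1 ship[0->1]=1 prod=2 -> [16 6 7 1]
Step 11: demand=5,sold=1 ship[2->3]=1 ship[1->2]=1 ship[0->1]=1 prod=2 -> [17 6 7 1]
Step 12: demand=5,sold=1 ship[2->3]=1 ship[1->2]=1 ship[0->1]=1 prod=2 -> [18 6 7 1]
First stockout at step 5

5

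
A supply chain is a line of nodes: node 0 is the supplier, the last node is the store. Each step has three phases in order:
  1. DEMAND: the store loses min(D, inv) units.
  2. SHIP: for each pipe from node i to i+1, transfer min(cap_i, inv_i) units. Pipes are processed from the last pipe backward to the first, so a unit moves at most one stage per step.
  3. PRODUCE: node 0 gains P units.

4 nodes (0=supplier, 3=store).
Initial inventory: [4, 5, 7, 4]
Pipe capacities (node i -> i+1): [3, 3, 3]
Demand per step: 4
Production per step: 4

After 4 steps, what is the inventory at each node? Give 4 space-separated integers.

Step 1: demand=4,sold=4 ship[2->3]=3 ship[1->2]=3 ship[0->1]=3 prod=4 -> inv=[5 5 7 3]
Step 2: demand=4,sold=3 ship[2->3]=3 ship[1->2]=3 ship[0->1]=3 prod=4 -> inv=[6 5 7 3]
Step 3: demand=4,sold=3 ship[2->3]=3 ship[1->2]=3 ship[0->1]=3 prod=4 -> inv=[7 5 7 3]
Step 4: demand=4,sold=3 ship[2->3]=3 ship[1->2]=3 ship[0->1]=3 prod=4 -> inv=[8 5 7 3]

8 5 7 3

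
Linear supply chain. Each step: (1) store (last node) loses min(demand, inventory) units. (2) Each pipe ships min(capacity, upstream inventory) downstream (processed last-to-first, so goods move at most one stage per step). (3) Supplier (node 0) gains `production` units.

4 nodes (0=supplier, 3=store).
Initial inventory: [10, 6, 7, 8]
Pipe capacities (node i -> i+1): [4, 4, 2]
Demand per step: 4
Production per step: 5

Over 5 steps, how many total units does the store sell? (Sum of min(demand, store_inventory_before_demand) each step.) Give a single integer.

Answer: 16

Derivation:
Step 1: sold=4 (running total=4) -> [11 6 9 6]
Step 2: sold=4 (running total=8) -> [12 6 11 4]
Step 3: sold=4 (running total=12) -> [13 6 13 2]
Step 4: sold=2 (running total=14) -> [14 6 15 2]
Step 5: sold=2 (running total=16) -> [15 6 17 2]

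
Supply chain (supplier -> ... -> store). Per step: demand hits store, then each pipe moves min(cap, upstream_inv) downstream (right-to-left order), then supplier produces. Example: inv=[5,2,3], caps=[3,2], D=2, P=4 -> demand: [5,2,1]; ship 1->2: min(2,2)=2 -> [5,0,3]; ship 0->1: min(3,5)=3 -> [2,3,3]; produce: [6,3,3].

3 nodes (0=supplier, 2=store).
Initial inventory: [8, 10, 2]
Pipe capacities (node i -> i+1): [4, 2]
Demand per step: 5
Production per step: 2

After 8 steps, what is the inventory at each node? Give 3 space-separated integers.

Step 1: demand=5,sold=2 ship[1->2]=2 ship[0->1]=4 prod=2 -> inv=[6 12 2]
Step 2: demand=5,sold=2 ship[1->2]=2 ship[0->1]=4 prod=2 -> inv=[4 14 2]
Step 3: demand=5,sold=2 ship[1->2]=2 ship[0->1]=4 prod=2 -> inv=[2 16 2]
Step 4: demand=5,sold=2 ship[1->2]=2 ship[0->1]=2 prod=2 -> inv=[2 16 2]
Step 5: demand=5,sold=2 ship[1->2]=2 ship[0->1]=2 prod=2 -> inv=[2 16 2]
Step 6: demand=5,sold=2 ship[1->2]=2 ship[0->1]=2 prod=2 -> inv=[2 16 2]
Step 7: demand=5,sold=2 ship[1->2]=2 ship[0->1]=2 prod=2 -> inv=[2 16 2]
Step 8: demand=5,sold=2 ship[1->2]=2 ship[0->1]=2 prod=2 -> inv=[2 16 2]

2 16 2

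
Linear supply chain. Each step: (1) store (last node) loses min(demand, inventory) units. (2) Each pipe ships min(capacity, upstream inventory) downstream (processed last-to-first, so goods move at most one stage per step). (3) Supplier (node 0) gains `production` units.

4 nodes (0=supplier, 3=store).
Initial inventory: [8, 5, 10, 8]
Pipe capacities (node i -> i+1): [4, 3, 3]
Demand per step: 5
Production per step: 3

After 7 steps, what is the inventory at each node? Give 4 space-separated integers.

Step 1: demand=5,sold=5 ship[2->3]=3 ship[1->2]=3 ship[0->1]=4 prod=3 -> inv=[7 6 10 6]
Step 2: demand=5,sold=5 ship[2->3]=3 ship[1->2]=3 ship[0->1]=4 prod=3 -> inv=[6 7 10 4]
Step 3: demand=5,sold=4 ship[2->3]=3 ship[1->2]=3 ship[0->1]=4 prod=3 -> inv=[5 8 10 3]
Step 4: demand=5,sold=3 ship[2->3]=3 ship[1->2]=3 ship[0->1]=4 prod=3 -> inv=[4 9 10 3]
Step 5: demand=5,sold=3 ship[2->3]=3 ship[1->2]=3 ship[0->1]=4 prod=3 -> inv=[3 10 10 3]
Step 6: demand=5,sold=3 ship[2->3]=3 ship[1->2]=3 ship[0->1]=3 prod=3 -> inv=[3 10 10 3]
Step 7: demand=5,sold=3 ship[2->3]=3 ship[1->2]=3 ship[0->1]=3 prod=3 -> inv=[3 10 10 3]

3 10 10 3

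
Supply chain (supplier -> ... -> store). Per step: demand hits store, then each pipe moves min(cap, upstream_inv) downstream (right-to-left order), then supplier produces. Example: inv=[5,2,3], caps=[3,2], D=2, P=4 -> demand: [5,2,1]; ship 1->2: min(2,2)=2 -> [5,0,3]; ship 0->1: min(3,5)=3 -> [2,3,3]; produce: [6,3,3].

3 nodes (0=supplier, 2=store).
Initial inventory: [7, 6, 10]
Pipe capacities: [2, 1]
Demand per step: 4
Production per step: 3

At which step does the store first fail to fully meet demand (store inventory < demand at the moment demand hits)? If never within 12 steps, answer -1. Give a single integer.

Step 1: demand=4,sold=4 ship[1->2]=1 ship[0->1]=2 prod=3 -> [8 7 7]
Step 2: demand=4,sold=4 ship[1->2]=1 ship[0->1]=2 prod=3 -> [9 8 4]
Step 3: demand=4,sold=4 ship[1->2]=1 ship[0->1]=2 prod=3 -> [10 9 1]
Step 4: demand=4,sold=1 ship[1->2]=1 ship[0->1]=2 prod=3 -> [11 10 1]
Step 5: demand=4,sold=1 ship[1->2]=1 ship[0->1]=2 prod=3 -> [12 11 1]
Step 6: demand=4,sold=1 ship[1->2]=1 ship[0->1]=2 prod=3 -> [13 12 1]
Step 7: demand=4,sold=1 ship[1->2]=1 ship[0->1]=2 prod=3 -> [14 13 1]
Step 8: demand=4,sold=1 ship[1->2]=1 ship[0->1]=2 prod=3 -> [15 14 1]
Step 9: demand=4,sold=1 ship[1->2]=1 ship[0->1]=2 prod=3 -> [16 15 1]
Step 10: demand=4,sold=1 ship[1->2]=1 ship[0->1]=2 prod=3 -> [17 16 1]
Step 11: demand=4,sold=1 ship[1->2]=1 ship[0->1]=2 prod=3 -> [18 17 1]
Step 12: demand=4,sold=1 ship[1->2]=1 ship[0->1]=2 prod=3 -> [19 18 1]
First stockout at step 4

4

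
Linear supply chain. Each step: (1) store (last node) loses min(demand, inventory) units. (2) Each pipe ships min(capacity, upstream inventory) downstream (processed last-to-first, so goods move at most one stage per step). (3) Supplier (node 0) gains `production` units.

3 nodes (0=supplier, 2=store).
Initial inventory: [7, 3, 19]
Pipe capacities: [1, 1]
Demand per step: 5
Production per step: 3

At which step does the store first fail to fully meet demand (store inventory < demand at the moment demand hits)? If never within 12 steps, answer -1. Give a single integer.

Step 1: demand=5,sold=5 ship[1->2]=1 ship[0->1]=1 prod=3 -> [9 3 15]
Step 2: demand=5,sold=5 ship[1->2]=1 ship[0->1]=1 prod=3 -> [11 3 11]
Step 3: demand=5,sold=5 ship[1->2]=1 ship[0->1]=1 prod=3 -> [13 3 7]
Step 4: demand=5,sold=5 ship[1->2]=1 ship[0->1]=1 prod=3 -> [15 3 3]
Step 5: demand=5,sold=3 ship[1->2]=1 ship[0->1]=1 prod=3 -> [17 3 1]
Step 6: demand=5,sold=1 ship[1->2]=1 ship[0->1]=1 prod=3 -> [19 3 1]
Step 7: demand=5,sold=1 ship[1->2]=1 ship[0->1]=1 prod=3 -> [21 3 1]
Step 8: demand=5,sold=1 ship[1->2]=1 ship[0->1]=1 prod=3 -> [23 3 1]
Step 9: demand=5,sold=1 ship[1->2]=1 ship[0->1]=1 prod=3 -> [25 3 1]
Step 10: demand=5,sold=1 ship[1->2]=1 ship[0->1]=1 prod=3 -> [27 3 1]
Step 11: demand=5,sold=1 ship[1->2]=1 ship[0->1]=1 prod=3 -> [29 3 1]
Step 12: demand=5,sold=1 ship[1->2]=1 ship[0->1]=1 prod=3 -> [31 3 1]
First stockout at step 5

5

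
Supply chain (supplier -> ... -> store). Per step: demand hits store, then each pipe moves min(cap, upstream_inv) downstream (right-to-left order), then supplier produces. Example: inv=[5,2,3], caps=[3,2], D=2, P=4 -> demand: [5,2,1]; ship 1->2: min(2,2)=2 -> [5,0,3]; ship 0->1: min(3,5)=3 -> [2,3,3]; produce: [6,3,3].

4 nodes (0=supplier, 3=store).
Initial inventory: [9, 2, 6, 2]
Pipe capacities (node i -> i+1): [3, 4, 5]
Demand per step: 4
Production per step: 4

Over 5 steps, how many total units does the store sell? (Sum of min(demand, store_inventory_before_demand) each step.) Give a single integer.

Answer: 16

Derivation:
Step 1: sold=2 (running total=2) -> [10 3 3 5]
Step 2: sold=4 (running total=6) -> [11 3 3 4]
Step 3: sold=4 (running total=10) -> [12 3 3 3]
Step 4: sold=3 (running total=13) -> [13 3 3 3]
Step 5: sold=3 (running total=16) -> [14 3 3 3]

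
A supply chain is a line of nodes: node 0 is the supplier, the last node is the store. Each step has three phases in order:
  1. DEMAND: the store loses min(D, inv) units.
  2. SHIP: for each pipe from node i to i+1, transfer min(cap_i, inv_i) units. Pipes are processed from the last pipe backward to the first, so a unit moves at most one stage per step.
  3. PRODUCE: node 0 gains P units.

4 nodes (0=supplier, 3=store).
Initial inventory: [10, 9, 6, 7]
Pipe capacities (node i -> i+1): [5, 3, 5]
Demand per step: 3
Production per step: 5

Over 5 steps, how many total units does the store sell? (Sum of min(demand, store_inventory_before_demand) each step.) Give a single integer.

Step 1: sold=3 (running total=3) -> [10 11 4 9]
Step 2: sold=3 (running total=6) -> [10 13 3 10]
Step 3: sold=3 (running total=9) -> [10 15 3 10]
Step 4: sold=3 (running total=12) -> [10 17 3 10]
Step 5: sold=3 (running total=15) -> [10 19 3 10]

Answer: 15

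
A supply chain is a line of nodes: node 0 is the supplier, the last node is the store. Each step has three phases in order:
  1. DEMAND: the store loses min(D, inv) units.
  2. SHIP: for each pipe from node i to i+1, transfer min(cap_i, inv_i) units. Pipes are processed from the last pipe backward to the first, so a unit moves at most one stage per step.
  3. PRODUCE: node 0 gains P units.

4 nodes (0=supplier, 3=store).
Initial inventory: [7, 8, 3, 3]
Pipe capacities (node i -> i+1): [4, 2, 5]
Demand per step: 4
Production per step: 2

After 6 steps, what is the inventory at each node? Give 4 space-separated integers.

Step 1: demand=4,sold=3 ship[2->3]=3 ship[1->2]=2 ship[0->1]=4 prod=2 -> inv=[5 10 2 3]
Step 2: demand=4,sold=3 ship[2->3]=2 ship[1->2]=2 ship[0->1]=4 prod=2 -> inv=[3 12 2 2]
Step 3: demand=4,sold=2 ship[2->3]=2 ship[1->2]=2 ship[0->1]=3 prod=2 -> inv=[2 13 2 2]
Step 4: demand=4,sold=2 ship[2->3]=2 ship[1->2]=2 ship[0->1]=2 prod=2 -> inv=[2 13 2 2]
Step 5: demand=4,sold=2 ship[2->3]=2 ship[1->2]=2 ship[0->1]=2 prod=2 -> inv=[2 13 2 2]
Step 6: demand=4,sold=2 ship[2->3]=2 ship[1->2]=2 ship[0->1]=2 prod=2 -> inv=[2 13 2 2]

2 13 2 2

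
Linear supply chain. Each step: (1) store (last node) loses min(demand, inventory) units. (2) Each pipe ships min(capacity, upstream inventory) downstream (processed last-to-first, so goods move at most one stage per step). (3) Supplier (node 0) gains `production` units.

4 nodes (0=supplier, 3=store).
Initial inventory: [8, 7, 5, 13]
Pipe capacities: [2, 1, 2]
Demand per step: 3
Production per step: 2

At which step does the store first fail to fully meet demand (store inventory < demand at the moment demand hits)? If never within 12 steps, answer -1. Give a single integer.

Step 1: demand=3,sold=3 ship[2->3]=2 ship[1->2]=1 ship[0->1]=2 prod=2 -> [8 8 4 12]
Step 2: demand=3,sold=3 ship[2->3]=2 ship[1->2]=1 ship[0->1]=2 prod=2 -> [8 9 3 11]
Step 3: demand=3,sold=3 ship[2->3]=2 ship[1->2]=1 ship[0->1]=2 prod=2 -> [8 10 2 10]
Step 4: demand=3,sold=3 ship[2->3]=2 ship[1->2]=1 ship[0->1]=2 prod=2 -> [8 11 1 9]
Step 5: demand=3,sold=3 ship[2->3]=1 ship[1->2]=1 ship[0->1]=2 prod=2 -> [8 12 1 7]
Step 6: demand=3,sold=3 ship[2->3]=1 ship[1->2]=1 ship[0->1]=2 prod=2 -> [8 13 1 5]
Step 7: demand=3,sold=3 ship[2->3]=1 ship[1->2]=1 ship[0->1]=2 prod=2 -> [8 14 1 3]
Step 8: demand=3,sold=3 ship[2->3]=1 ship[1->2]=1 ship[0->1]=2 prod=2 -> [8 15 1 1]
Step 9: demand=3,sold=1 ship[2->3]=1 ship[1->2]=1 ship[0->1]=2 prod=2 -> [8 16 1 1]
Step 10: demand=3,sold=1 ship[2->3]=1 ship[1->2]=1 ship[0->1]=2 prod=2 -> [8 17 1 1]
Step 11: demand=3,sold=1 ship[2->3]=1 ship[1->2]=1 ship[0->1]=2 prod=2 -> [8 18 1 1]
Step 12: demand=3,sold=1 ship[2->3]=1 ship[1->2]=1 ship[0->1]=2 prod=2 -> [8 19 1 1]
First stockout at step 9

9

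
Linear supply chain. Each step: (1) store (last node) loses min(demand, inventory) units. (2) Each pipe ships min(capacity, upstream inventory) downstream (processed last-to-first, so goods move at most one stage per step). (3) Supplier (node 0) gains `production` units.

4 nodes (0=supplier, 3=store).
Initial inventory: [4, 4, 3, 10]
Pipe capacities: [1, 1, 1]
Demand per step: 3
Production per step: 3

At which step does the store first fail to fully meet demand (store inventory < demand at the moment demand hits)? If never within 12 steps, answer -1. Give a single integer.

Step 1: demand=3,sold=3 ship[2->3]=1 ship[1->2]=1 ship[0->1]=1 prod=3 -> [6 4 3 8]
Step 2: demand=3,sold=3 ship[2->3]=1 ship[1->2]=1 ship[0->1]=1 prod=3 -> [8 4 3 6]
Step 3: demand=3,sold=3 ship[2->3]=1 ship[1->2]=1 ship[0->1]=1 prod=3 -> [10 4 3 4]
Step 4: demand=3,sold=3 ship[2->3]=1 ship[1->2]=1 ship[0->1]=1 prod=3 -> [12 4 3 2]
Step 5: demand=3,sold=2 ship[2->3]=1 ship[1->2]=1 ship[0->1]=1 prod=3 -> [14 4 3 1]
Step 6: demand=3,sold=1 ship[2->3]=1 ship[1->2]=1 ship[0->1]=1 prod=3 -> [16 4 3 1]
Step 7: demand=3,sold=1 ship[2->3]=1 ship[1->2]=1 ship[0->1]=1 prod=3 -> [18 4 3 1]
Step 8: demand=3,sold=1 ship[2->3]=1 ship[1->2]=1 ship[0->1]=1 prod=3 -> [20 4 3 1]
Step 9: demand=3,sold=1 ship[2->3]=1 ship[1->2]=1 ship[0->1]=1 prod=3 -> [22 4 3 1]
Step 10: demand=3,sold=1 ship[2->3]=1 ship[1->2]=1 ship[0->1]=1 prod=3 -> [24 4 3 1]
Step 11: demand=3,sold=1 ship[2->3]=1 ship[1->2]=1 ship[0->1]=1 prod=3 -> [26 4 3 1]
Step 12: demand=3,sold=1 ship[2->3]=1 ship[1->2]=1 ship[0->1]=1 prod=3 -> [28 4 3 1]
First stockout at step 5

5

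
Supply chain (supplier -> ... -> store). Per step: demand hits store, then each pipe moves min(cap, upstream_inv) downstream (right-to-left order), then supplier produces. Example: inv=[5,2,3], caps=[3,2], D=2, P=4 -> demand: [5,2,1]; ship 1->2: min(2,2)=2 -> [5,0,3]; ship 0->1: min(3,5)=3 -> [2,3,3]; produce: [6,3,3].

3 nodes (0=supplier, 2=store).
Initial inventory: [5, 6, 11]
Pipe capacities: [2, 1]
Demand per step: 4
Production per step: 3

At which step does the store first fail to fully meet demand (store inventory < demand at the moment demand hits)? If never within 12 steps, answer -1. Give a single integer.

Step 1: demand=4,sold=4 ship[1->2]=1 ship[0->1]=2 prod=3 -> [6 7 8]
Step 2: demand=4,sold=4 ship[1->2]=1 ship[0->1]=2 prod=3 -> [7 8 5]
Step 3: demand=4,sold=4 ship[1->2]=1 ship[0->1]=2 prod=3 -> [8 9 2]
Step 4: demand=4,sold=2 ship[1->2]=1 ship[0->1]=2 prod=3 -> [9 10 1]
Step 5: demand=4,sold=1 ship[1->2]=1 ship[0->1]=2 prod=3 -> [10 11 1]
Step 6: demand=4,sold=1 ship[1->2]=1 ship[0->1]=2 prod=3 -> [11 12 1]
Step 7: demand=4,sold=1 ship[1->2]=1 ship[0->1]=2 prod=3 -> [12 13 1]
Step 8: demand=4,sold=1 ship[1->2]=1 ship[0->1]=2 prod=3 -> [13 14 1]
Step 9: demand=4,sold=1 ship[1->2]=1 ship[0->1]=2 prod=3 -> [14 15 1]
Step 10: demand=4,sold=1 ship[1->2]=1 ship[0->1]=2 prod=3 -> [15 16 1]
Step 11: demand=4,sold=1 ship[1->2]=1 ship[0->1]=2 prod=3 -> [16 17 1]
Step 12: demand=4,sold=1 ship[1->2]=1 ship[0->1]=2 prod=3 -> [17 18 1]
First stockout at step 4

4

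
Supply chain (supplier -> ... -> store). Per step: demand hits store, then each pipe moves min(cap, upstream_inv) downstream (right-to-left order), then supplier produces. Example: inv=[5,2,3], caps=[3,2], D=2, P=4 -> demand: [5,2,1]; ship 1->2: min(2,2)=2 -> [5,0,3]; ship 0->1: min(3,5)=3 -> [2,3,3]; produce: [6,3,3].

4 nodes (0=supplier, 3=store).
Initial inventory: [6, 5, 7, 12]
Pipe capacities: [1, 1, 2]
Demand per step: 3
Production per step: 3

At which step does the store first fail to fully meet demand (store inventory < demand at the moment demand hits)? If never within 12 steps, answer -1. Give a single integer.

Step 1: demand=3,sold=3 ship[2->3]=2 ship[1->2]=1 ship[0->1]=1 prod=3 -> [8 5 6 11]
Step 2: demand=3,sold=3 ship[2->3]=2 ship[1->2]=1 ship[0->1]=1 prod=3 -> [10 5 5 10]
Step 3: demand=3,sold=3 ship[2->3]=2 ship[1->2]=1 ship[0->1]=1 prod=3 -> [12 5 4 9]
Step 4: demand=3,sold=3 ship[2->3]=2 ship[1->2]=1 ship[0->1]=1 prod=3 -> [14 5 3 8]
Step 5: demand=3,sold=3 ship[2->3]=2 ship[1->2]=1 ship[0->1]=1 prod=3 -> [16 5 2 7]
Step 6: demand=3,sold=3 ship[2->3]=2 ship[1->2]=1 ship[0->1]=1 prod=3 -> [18 5 1 6]
Step 7: demand=3,sold=3 ship[2->3]=1 ship[1->2]=1 ship[0->1]=1 prod=3 -> [20 5 1 4]
Step 8: demand=3,sold=3 ship[2->3]=1 ship[1->2]=1 ship[0->1]=1 prod=3 -> [22 5 1 2]
Step 9: demand=3,sold=2 ship[2->3]=1 ship[1->2]=1 ship[0->1]=1 prod=3 -> [24 5 1 1]
Step 10: demand=3,sold=1 ship[2->3]=1 ship[1->2]=1 ship[0->1]=1 prod=3 -> [26 5 1 1]
Step 11: demand=3,sold=1 ship[2->3]=1 ship[1->2]=1 ship[0->1]=1 prod=3 -> [28 5 1 1]
Step 12: demand=3,sold=1 ship[2->3]=1 ship[1->2]=1 ship[0->1]=1 prod=3 -> [30 5 1 1]
First stockout at step 9

9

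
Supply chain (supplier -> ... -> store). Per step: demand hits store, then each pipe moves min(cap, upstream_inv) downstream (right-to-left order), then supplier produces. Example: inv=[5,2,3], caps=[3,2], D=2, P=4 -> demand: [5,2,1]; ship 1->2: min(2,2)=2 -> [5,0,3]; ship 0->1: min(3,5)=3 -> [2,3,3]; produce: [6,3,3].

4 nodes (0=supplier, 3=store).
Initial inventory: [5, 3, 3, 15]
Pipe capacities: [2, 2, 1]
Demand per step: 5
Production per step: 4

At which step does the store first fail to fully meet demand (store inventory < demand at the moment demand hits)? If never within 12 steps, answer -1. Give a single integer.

Step 1: demand=5,sold=5 ship[2->3]=1 ship[1->2]=2 ship[0->1]=2 prod=4 -> [7 3 4 11]
Step 2: demand=5,sold=5 ship[2->3]=1 ship[1->2]=2 ship[0->1]=2 prod=4 -> [9 3 5 7]
Step 3: demand=5,sold=5 ship[2->3]=1 ship[1->2]=2 ship[0->1]=2 prod=4 -> [11 3 6 3]
Step 4: demand=5,sold=3 ship[2->3]=1 ship[1->2]=2 ship[0->1]=2 prod=4 -> [13 3 7 1]
Step 5: demand=5,sold=1 ship[2->3]=1 ship[1->2]=2 ship[0->1]=2 prod=4 -> [15 3 8 1]
Step 6: demand=5,sold=1 ship[2->3]=1 ship[1->2]=2 ship[0->1]=2 prod=4 -> [17 3 9 1]
Step 7: demand=5,sold=1 ship[2->3]=1 ship[1->2]=2 ship[0->1]=2 prod=4 -> [19 3 10 1]
Step 8: demand=5,sold=1 ship[2->3]=1 ship[1->2]=2 ship[0->1]=2 prod=4 -> [21 3 11 1]
Step 9: demand=5,sold=1 ship[2->3]=1 ship[1->2]=2 ship[0->1]=2 prod=4 -> [23 3 12 1]
Step 10: demand=5,sold=1 ship[2->3]=1 ship[1->2]=2 ship[0->1]=2 prod=4 -> [25 3 13 1]
Step 11: demand=5,sold=1 ship[2->3]=1 ship[1->2]=2 ship[0->1]=2 prod=4 -> [27 3 14 1]
Step 12: demand=5,sold=1 ship[2->3]=1 ship[1->2]=2 ship[0->1]=2 prod=4 -> [29 3 15 1]
First stockout at step 4

4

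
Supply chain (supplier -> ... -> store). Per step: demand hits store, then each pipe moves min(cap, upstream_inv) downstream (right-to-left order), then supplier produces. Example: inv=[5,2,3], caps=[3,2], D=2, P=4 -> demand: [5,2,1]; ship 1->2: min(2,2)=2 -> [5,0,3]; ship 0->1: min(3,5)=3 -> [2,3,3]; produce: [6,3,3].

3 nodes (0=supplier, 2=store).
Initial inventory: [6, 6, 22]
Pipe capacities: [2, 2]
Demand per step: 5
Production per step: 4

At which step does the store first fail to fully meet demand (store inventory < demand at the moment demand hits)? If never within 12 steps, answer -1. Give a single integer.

Step 1: demand=5,sold=5 ship[1->2]=2 ship[0->1]=2 prod=4 -> [8 6 19]
Step 2: demand=5,sold=5 ship[1->2]=2 ship[0->1]=2 prod=4 -> [10 6 16]
Step 3: demand=5,sold=5 ship[1->2]=2 ship[0->1]=2 prod=4 -> [12 6 13]
Step 4: demand=5,sold=5 ship[1->2]=2 ship[0->1]=2 prod=4 -> [14 6 10]
Step 5: demand=5,sold=5 ship[1->2]=2 ship[0->1]=2 prod=4 -> [16 6 7]
Step 6: demand=5,sold=5 ship[1->2]=2 ship[0->1]=2 prod=4 -> [18 6 4]
Step 7: demand=5,sold=4 ship[1->2]=2 ship[0->1]=2 prod=4 -> [20 6 2]
Step 8: demand=5,sold=2 ship[1->2]=2 ship[0->1]=2 prod=4 -> [22 6 2]
Step 9: demand=5,sold=2 ship[1->2]=2 ship[0->1]=2 prod=4 -> [24 6 2]
Step 10: demand=5,sold=2 ship[1->2]=2 ship[0->1]=2 prod=4 -> [26 6 2]
Step 11: demand=5,sold=2 ship[1->2]=2 ship[0->1]=2 prod=4 -> [28 6 2]
Step 12: demand=5,sold=2 ship[1->2]=2 ship[0->1]=2 prod=4 -> [30 6 2]
First stockout at step 7

7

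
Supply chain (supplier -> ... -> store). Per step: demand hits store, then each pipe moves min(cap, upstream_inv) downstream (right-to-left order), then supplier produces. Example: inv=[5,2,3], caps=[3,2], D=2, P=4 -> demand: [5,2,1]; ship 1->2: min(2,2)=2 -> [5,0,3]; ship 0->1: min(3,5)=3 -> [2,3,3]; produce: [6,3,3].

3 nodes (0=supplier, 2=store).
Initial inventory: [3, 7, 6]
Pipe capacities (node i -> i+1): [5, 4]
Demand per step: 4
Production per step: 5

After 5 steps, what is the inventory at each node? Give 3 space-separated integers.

Step 1: demand=4,sold=4 ship[1->2]=4 ship[0->1]=3 prod=5 -> inv=[5 6 6]
Step 2: demand=4,sold=4 ship[1->2]=4 ship[0->1]=5 prod=5 -> inv=[5 7 6]
Step 3: demand=4,sold=4 ship[1->2]=4 ship[0->1]=5 prod=5 -> inv=[5 8 6]
Step 4: demand=4,sold=4 ship[1->2]=4 ship[0->1]=5 prod=5 -> inv=[5 9 6]
Step 5: demand=4,sold=4 ship[1->2]=4 ship[0->1]=5 prod=5 -> inv=[5 10 6]

5 10 6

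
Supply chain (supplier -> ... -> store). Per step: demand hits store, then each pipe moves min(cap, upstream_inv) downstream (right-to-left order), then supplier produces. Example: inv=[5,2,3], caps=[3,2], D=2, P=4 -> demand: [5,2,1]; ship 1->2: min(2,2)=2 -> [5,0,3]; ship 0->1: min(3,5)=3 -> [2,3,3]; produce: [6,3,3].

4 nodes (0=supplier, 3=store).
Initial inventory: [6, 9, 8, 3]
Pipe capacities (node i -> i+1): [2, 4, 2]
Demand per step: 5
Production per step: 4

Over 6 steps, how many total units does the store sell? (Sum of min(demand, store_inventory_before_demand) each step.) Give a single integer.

Answer: 13

Derivation:
Step 1: sold=3 (running total=3) -> [8 7 10 2]
Step 2: sold=2 (running total=5) -> [10 5 12 2]
Step 3: sold=2 (running total=7) -> [12 3 14 2]
Step 4: sold=2 (running total=9) -> [14 2 15 2]
Step 5: sold=2 (running total=11) -> [16 2 15 2]
Step 6: sold=2 (running total=13) -> [18 2 15 2]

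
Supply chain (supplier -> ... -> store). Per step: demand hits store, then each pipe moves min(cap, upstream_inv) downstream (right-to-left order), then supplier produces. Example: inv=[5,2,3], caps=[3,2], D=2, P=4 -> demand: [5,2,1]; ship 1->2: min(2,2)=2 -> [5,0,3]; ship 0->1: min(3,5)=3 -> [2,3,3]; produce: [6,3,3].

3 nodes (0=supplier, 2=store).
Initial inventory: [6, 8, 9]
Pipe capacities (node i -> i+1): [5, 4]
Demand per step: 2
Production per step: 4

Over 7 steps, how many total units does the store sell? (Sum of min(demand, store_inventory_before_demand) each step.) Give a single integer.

Step 1: sold=2 (running total=2) -> [5 9 11]
Step 2: sold=2 (running total=4) -> [4 10 13]
Step 3: sold=2 (running total=6) -> [4 10 15]
Step 4: sold=2 (running total=8) -> [4 10 17]
Step 5: sold=2 (running total=10) -> [4 10 19]
Step 6: sold=2 (running total=12) -> [4 10 21]
Step 7: sold=2 (running total=14) -> [4 10 23]

Answer: 14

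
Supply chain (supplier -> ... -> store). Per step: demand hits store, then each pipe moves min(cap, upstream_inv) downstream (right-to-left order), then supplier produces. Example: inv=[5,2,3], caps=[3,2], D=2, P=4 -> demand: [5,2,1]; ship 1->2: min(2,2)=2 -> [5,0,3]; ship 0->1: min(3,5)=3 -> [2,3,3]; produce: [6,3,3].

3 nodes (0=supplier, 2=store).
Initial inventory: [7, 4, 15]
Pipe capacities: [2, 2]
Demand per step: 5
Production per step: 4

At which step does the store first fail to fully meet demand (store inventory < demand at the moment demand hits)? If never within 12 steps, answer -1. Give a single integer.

Step 1: demand=5,sold=5 ship[1->2]=2 ship[0->1]=2 prod=4 -> [9 4 12]
Step 2: demand=5,sold=5 ship[1->2]=2 ship[0->1]=2 prod=4 -> [11 4 9]
Step 3: demand=5,sold=5 ship[1->2]=2 ship[0->1]=2 prod=4 -> [13 4 6]
Step 4: demand=5,sold=5 ship[1->2]=2 ship[0->1]=2 prod=4 -> [15 4 3]
Step 5: demand=5,sold=3 ship[1->2]=2 ship[0->1]=2 prod=4 -> [17 4 2]
Step 6: demand=5,sold=2 ship[1->2]=2 ship[0->1]=2 prod=4 -> [19 4 2]
Step 7: demand=5,sold=2 ship[1->2]=2 ship[0->1]=2 prod=4 -> [21 4 2]
Step 8: demand=5,sold=2 ship[1->2]=2 ship[0->1]=2 prod=4 -> [23 4 2]
Step 9: demand=5,sold=2 ship[1->2]=2 ship[0->1]=2 prod=4 -> [25 4 2]
Step 10: demand=5,sold=2 ship[1->2]=2 ship[0->1]=2 prod=4 -> [27 4 2]
Step 11: demand=5,sold=2 ship[1->2]=2 ship[0->1]=2 prod=4 -> [29 4 2]
Step 12: demand=5,sold=2 ship[1->2]=2 ship[0->1]=2 prod=4 -> [31 4 2]
First stockout at step 5

5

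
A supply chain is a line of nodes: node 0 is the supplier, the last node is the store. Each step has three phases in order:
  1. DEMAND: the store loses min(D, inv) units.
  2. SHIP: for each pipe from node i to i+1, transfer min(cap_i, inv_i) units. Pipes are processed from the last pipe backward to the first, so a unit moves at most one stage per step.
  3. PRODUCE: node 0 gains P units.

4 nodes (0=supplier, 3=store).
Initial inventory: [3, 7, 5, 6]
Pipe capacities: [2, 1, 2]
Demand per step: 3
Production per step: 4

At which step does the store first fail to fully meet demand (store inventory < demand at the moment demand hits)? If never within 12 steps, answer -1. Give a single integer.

Step 1: demand=3,sold=3 ship[2->3]=2 ship[1->2]=1 ship[0->1]=2 prod=4 -> [5 8 4 5]
Step 2: demand=3,sold=3 ship[2->3]=2 ship[1->2]=1 ship[0->1]=2 prod=4 -> [7 9 3 4]
Step 3: demand=3,sold=3 ship[2->3]=2 ship[1->2]=1 ship[0->1]=2 prod=4 -> [9 10 2 3]
Step 4: demand=3,sold=3 ship[2->3]=2 ship[1->2]=1 ship[0->1]=2 prod=4 -> [11 11 1 2]
Step 5: demand=3,sold=2 ship[2->3]=1 ship[1->2]=1 ship[0->1]=2 prod=4 -> [13 12 1 1]
Step 6: demand=3,sold=1 ship[2->3]=1 ship[1->2]=1 ship[0->1]=2 prod=4 -> [15 13 1 1]
Step 7: demand=3,sold=1 ship[2->3]=1 ship[1->2]=1 ship[0->1]=2 prod=4 -> [17 14 1 1]
Step 8: demand=3,sold=1 ship[2->3]=1 ship[1->2]=1 ship[0->1]=2 prod=4 -> [19 15 1 1]
Step 9: demand=3,sold=1 ship[2->3]=1 ship[1->2]=1 ship[0->1]=2 prod=4 -> [21 16 1 1]
Step 10: demand=3,sold=1 ship[2->3]=1 ship[1->2]=1 ship[0->1]=2 prod=4 -> [23 17 1 1]
Step 11: demand=3,sold=1 ship[2->3]=1 ship[1->2]=1 ship[0->1]=2 prod=4 -> [25 18 1 1]
Step 12: demand=3,sold=1 ship[2->3]=1 ship[1->2]=1 ship[0->1]=2 prod=4 -> [27 19 1 1]
First stockout at step 5

5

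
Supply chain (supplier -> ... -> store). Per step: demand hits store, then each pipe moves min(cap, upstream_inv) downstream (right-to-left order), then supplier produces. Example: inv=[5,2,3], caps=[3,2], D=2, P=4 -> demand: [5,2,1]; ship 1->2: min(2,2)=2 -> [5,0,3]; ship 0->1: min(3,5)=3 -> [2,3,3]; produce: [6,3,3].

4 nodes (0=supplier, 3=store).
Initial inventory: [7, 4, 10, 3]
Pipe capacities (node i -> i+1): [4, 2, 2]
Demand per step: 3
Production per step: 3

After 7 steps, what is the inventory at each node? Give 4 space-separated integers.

Step 1: demand=3,sold=3 ship[2->3]=2 ship[1->2]=2 ship[0->1]=4 prod=3 -> inv=[6 6 10 2]
Step 2: demand=3,sold=2 ship[2->3]=2 ship[1->2]=2 ship[0->1]=4 prod=3 -> inv=[5 8 10 2]
Step 3: demand=3,sold=2 ship[2->3]=2 ship[1->2]=2 ship[0->1]=4 prod=3 -> inv=[4 10 10 2]
Step 4: demand=3,sold=2 ship[2->3]=2 ship[1->2]=2 ship[0->1]=4 prod=3 -> inv=[3 12 10 2]
Step 5: demand=3,sold=2 ship[2->3]=2 ship[1->2]=2 ship[0->1]=3 prod=3 -> inv=[3 13 10 2]
Step 6: demand=3,sold=2 ship[2->3]=2 ship[1->2]=2 ship[0->1]=3 prod=3 -> inv=[3 14 10 2]
Step 7: demand=3,sold=2 ship[2->3]=2 ship[1->2]=2 ship[0->1]=3 prod=3 -> inv=[3 15 10 2]

3 15 10 2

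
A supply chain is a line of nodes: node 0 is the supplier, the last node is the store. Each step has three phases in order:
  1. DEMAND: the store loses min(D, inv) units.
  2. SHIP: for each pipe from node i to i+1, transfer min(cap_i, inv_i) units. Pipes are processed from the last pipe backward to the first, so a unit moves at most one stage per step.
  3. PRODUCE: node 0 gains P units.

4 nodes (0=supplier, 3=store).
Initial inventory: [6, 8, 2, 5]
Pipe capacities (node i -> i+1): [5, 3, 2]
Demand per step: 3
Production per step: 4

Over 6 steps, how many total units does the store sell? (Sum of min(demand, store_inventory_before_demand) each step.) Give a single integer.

Answer: 15

Derivation:
Step 1: sold=3 (running total=3) -> [5 10 3 4]
Step 2: sold=3 (running total=6) -> [4 12 4 3]
Step 3: sold=3 (running total=9) -> [4 13 5 2]
Step 4: sold=2 (running total=11) -> [4 14 6 2]
Step 5: sold=2 (running total=13) -> [4 15 7 2]
Step 6: sold=2 (running total=15) -> [4 16 8 2]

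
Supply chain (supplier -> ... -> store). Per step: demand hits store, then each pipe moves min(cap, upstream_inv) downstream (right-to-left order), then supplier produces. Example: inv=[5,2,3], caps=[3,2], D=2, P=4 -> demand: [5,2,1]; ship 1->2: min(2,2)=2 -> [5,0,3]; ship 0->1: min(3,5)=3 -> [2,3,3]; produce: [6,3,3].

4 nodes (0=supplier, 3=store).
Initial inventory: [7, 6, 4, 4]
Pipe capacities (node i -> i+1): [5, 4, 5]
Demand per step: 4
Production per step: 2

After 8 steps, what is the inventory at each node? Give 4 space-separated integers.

Step 1: demand=4,sold=4 ship[2->3]=4 ship[1->2]=4 ship[0->1]=5 prod=2 -> inv=[4 7 4 4]
Step 2: demand=4,sold=4 ship[2->3]=4 ship[1->2]=4 ship[0->1]=4 prod=2 -> inv=[2 7 4 4]
Step 3: demand=4,sold=4 ship[2->3]=4 ship[1->2]=4 ship[0->1]=2 prod=2 -> inv=[2 5 4 4]
Step 4: demand=4,sold=4 ship[2->3]=4 ship[1->2]=4 ship[0->1]=2 prod=2 -> inv=[2 3 4 4]
Step 5: demand=4,sold=4 ship[2->3]=4 ship[1->2]=3 ship[0->1]=2 prod=2 -> inv=[2 2 3 4]
Step 6: demand=4,sold=4 ship[2->3]=3 ship[1->2]=2 ship[0->1]=2 prod=2 -> inv=[2 2 2 3]
Step 7: demand=4,sold=3 ship[2->3]=2 ship[1->2]=2 ship[0->1]=2 prod=2 -> inv=[2 2 2 2]
Step 8: demand=4,sold=2 ship[2->3]=2 ship[1->2]=2 ship[0->1]=2 prod=2 -> inv=[2 2 2 2]

2 2 2 2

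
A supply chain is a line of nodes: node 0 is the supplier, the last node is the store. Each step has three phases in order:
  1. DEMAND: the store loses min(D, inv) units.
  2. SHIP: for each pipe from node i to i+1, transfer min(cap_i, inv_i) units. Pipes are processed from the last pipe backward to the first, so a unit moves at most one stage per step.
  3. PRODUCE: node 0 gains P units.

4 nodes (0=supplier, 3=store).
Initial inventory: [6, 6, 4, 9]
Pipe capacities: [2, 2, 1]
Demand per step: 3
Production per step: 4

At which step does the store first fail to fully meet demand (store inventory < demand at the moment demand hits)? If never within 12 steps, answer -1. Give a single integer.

Step 1: demand=3,sold=3 ship[2->3]=1 ship[1->2]=2 ship[0->1]=2 prod=4 -> [8 6 5 7]
Step 2: demand=3,sold=3 ship[2->3]=1 ship[1->2]=2 ship[0->1]=2 prod=4 -> [10 6 6 5]
Step 3: demand=3,sold=3 ship[2->3]=1 ship[1->2]=2 ship[0->1]=2 prod=4 -> [12 6 7 3]
Step 4: demand=3,sold=3 ship[2->3]=1 ship[1->2]=2 ship[0->1]=2 prod=4 -> [14 6 8 1]
Step 5: demand=3,sold=1 ship[2->3]=1 ship[1->2]=2 ship[0->1]=2 prod=4 -> [16 6 9 1]
Step 6: demand=3,sold=1 ship[2->3]=1 ship[1->2]=2 ship[0->1]=2 prod=4 -> [18 6 10 1]
Step 7: demand=3,sold=1 ship[2->3]=1 ship[1->2]=2 ship[0->1]=2 prod=4 -> [20 6 11 1]
Step 8: demand=3,sold=1 ship[2->3]=1 ship[1->2]=2 ship[0->1]=2 prod=4 -> [22 6 12 1]
Step 9: demand=3,sold=1 ship[2->3]=1 ship[1->2]=2 ship[0->1]=2 prod=4 -> [24 6 13 1]
Step 10: demand=3,sold=1 ship[2->3]=1 ship[1->2]=2 ship[0->1]=2 prod=4 -> [26 6 14 1]
Step 11: demand=3,sold=1 ship[2->3]=1 ship[1->2]=2 ship[0->1]=2 prod=4 -> [28 6 15 1]
Step 12: demand=3,sold=1 ship[2->3]=1 ship[1->2]=2 ship[0->1]=2 prod=4 -> [30 6 16 1]
First stockout at step 5

5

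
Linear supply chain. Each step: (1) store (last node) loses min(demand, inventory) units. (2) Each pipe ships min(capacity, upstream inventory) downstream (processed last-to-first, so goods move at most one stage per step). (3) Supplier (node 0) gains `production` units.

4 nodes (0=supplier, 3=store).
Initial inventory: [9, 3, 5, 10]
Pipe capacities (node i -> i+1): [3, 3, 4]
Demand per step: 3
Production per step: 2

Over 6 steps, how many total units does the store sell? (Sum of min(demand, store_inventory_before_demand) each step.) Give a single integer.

Answer: 18

Derivation:
Step 1: sold=3 (running total=3) -> [8 3 4 11]
Step 2: sold=3 (running total=6) -> [7 3 3 12]
Step 3: sold=3 (running total=9) -> [6 3 3 12]
Step 4: sold=3 (running total=12) -> [5 3 3 12]
Step 5: sold=3 (running total=15) -> [4 3 3 12]
Step 6: sold=3 (running total=18) -> [3 3 3 12]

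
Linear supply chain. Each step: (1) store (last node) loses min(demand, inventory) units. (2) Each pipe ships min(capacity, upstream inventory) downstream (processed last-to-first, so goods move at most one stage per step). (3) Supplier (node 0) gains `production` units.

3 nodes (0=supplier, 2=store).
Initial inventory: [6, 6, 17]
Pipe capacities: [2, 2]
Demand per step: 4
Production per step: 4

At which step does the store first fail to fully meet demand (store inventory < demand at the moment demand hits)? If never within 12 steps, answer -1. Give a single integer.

Step 1: demand=4,sold=4 ship[1->2]=2 ship[0->1]=2 prod=4 -> [8 6 15]
Step 2: demand=4,sold=4 ship[1->2]=2 ship[0->1]=2 prod=4 -> [10 6 13]
Step 3: demand=4,sold=4 ship[1->2]=2 ship[0->1]=2 prod=4 -> [12 6 11]
Step 4: demand=4,sold=4 ship[1->2]=2 ship[0->1]=2 prod=4 -> [14 6 9]
Step 5: demand=4,sold=4 ship[1->2]=2 ship[0->1]=2 prod=4 -> [16 6 7]
Step 6: demand=4,sold=4 ship[1->2]=2 ship[0->1]=2 prod=4 -> [18 6 5]
Step 7: demand=4,sold=4 ship[1->2]=2 ship[0->1]=2 prod=4 -> [20 6 3]
Step 8: demand=4,sold=3 ship[1->2]=2 ship[0->1]=2 prod=4 -> [22 6 2]
Step 9: demand=4,sold=2 ship[1->2]=2 ship[0->1]=2 prod=4 -> [24 6 2]
Step 10: demand=4,sold=2 ship[1->2]=2 ship[0->1]=2 prod=4 -> [26 6 2]
Step 11: demand=4,sold=2 ship[1->2]=2 ship[0->1]=2 prod=4 -> [28 6 2]
Step 12: demand=4,sold=2 ship[1->2]=2 ship[0->1]=2 prod=4 -> [30 6 2]
First stockout at step 8

8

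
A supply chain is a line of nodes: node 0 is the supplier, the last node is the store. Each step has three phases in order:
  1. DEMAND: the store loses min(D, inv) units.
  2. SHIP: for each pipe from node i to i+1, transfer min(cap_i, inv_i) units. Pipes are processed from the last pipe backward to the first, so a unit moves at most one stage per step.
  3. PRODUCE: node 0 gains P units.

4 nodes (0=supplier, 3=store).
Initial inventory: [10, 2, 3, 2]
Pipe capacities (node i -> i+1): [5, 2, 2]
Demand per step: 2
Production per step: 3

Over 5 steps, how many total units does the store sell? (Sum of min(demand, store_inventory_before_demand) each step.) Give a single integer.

Answer: 10

Derivation:
Step 1: sold=2 (running total=2) -> [8 5 3 2]
Step 2: sold=2 (running total=4) -> [6 8 3 2]
Step 3: sold=2 (running total=6) -> [4 11 3 2]
Step 4: sold=2 (running total=8) -> [3 13 3 2]
Step 5: sold=2 (running total=10) -> [3 14 3 2]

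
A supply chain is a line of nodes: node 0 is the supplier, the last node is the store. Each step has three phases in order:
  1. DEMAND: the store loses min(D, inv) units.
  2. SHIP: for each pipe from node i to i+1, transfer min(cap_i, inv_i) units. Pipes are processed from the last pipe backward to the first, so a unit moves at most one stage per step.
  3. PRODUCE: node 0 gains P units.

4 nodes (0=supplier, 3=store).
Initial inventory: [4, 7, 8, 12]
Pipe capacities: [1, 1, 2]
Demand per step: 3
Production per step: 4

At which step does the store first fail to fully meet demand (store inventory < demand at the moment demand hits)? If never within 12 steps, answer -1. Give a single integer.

Step 1: demand=3,sold=3 ship[2->3]=2 ship[1->2]=1 ship[0->1]=1 prod=4 -> [7 7 7 11]
Step 2: demand=3,sold=3 ship[2->3]=2 ship[1->2]=1 ship[0->1]=1 prod=4 -> [10 7 6 10]
Step 3: demand=3,sold=3 ship[2->3]=2 ship[1->2]=1 ship[0->1]=1 prod=4 -> [13 7 5 9]
Step 4: demand=3,sold=3 ship[2->3]=2 ship[1->2]=1 ship[0->1]=1 prod=4 -> [16 7 4 8]
Step 5: demand=3,sold=3 ship[2->3]=2 ship[1->2]=1 ship[0->1]=1 prod=4 -> [19 7 3 7]
Step 6: demand=3,sold=3 ship[2->3]=2 ship[1->2]=1 ship[0->1]=1 prod=4 -> [22 7 2 6]
Step 7: demand=3,sold=3 ship[2->3]=2 ship[1->2]=1 ship[0->1]=1 prod=4 -> [25 7 1 5]
Step 8: demand=3,sold=3 ship[2->3]=1 ship[1->2]=1 ship[0->1]=1 prod=4 -> [28 7 1 3]
Step 9: demand=3,sold=3 ship[2->3]=1 ship[1->2]=1 ship[0->1]=1 prod=4 -> [31 7 1 1]
Step 10: demand=3,sold=1 ship[2->3]=1 ship[1->2]=1 ship[0->1]=1 prod=4 -> [34 7 1 1]
Step 11: demand=3,sold=1 ship[2->3]=1 ship[1->2]=1 ship[0->1]=1 prod=4 -> [37 7 1 1]
Step 12: demand=3,sold=1 ship[2->3]=1 ship[1->2]=1 ship[0->1]=1 prod=4 -> [40 7 1 1]
First stockout at step 10

10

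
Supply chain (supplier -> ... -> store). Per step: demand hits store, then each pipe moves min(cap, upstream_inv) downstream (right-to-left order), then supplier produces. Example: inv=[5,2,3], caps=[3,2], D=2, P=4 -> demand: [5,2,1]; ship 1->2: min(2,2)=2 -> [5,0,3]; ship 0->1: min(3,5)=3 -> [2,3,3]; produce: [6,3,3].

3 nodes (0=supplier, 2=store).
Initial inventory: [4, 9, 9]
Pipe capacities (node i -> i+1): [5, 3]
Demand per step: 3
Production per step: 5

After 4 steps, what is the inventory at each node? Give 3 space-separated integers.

Step 1: demand=3,sold=3 ship[1->2]=3 ship[0->1]=4 prod=5 -> inv=[5 10 9]
Step 2: demand=3,sold=3 ship[1->2]=3 ship[0->1]=5 prod=5 -> inv=[5 12 9]
Step 3: demand=3,sold=3 ship[1->2]=3 ship[0->1]=5 prod=5 -> inv=[5 14 9]
Step 4: demand=3,sold=3 ship[1->2]=3 ship[0->1]=5 prod=5 -> inv=[5 16 9]

5 16 9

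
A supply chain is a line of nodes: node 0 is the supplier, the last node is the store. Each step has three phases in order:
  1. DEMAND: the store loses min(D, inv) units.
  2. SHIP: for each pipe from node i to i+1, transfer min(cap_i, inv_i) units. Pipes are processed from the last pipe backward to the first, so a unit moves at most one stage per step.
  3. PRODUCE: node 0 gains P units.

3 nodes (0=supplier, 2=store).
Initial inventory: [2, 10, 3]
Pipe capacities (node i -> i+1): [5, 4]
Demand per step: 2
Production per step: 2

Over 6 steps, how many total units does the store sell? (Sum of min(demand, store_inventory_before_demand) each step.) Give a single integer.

Answer: 12

Derivation:
Step 1: sold=2 (running total=2) -> [2 8 5]
Step 2: sold=2 (running total=4) -> [2 6 7]
Step 3: sold=2 (running total=6) -> [2 4 9]
Step 4: sold=2 (running total=8) -> [2 2 11]
Step 5: sold=2 (running total=10) -> [2 2 11]
Step 6: sold=2 (running total=12) -> [2 2 11]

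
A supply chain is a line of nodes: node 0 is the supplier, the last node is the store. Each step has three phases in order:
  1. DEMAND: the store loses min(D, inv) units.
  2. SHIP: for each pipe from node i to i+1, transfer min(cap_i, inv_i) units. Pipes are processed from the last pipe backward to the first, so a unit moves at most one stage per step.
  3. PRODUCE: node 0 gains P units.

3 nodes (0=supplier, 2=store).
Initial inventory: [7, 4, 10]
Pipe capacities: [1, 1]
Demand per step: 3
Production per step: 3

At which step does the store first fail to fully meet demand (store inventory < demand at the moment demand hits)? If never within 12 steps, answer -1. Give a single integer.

Step 1: demand=3,sold=3 ship[1->2]=1 ship[0->1]=1 prod=3 -> [9 4 8]
Step 2: demand=3,sold=3 ship[1->2]=1 ship[0->1]=1 prod=3 -> [11 4 6]
Step 3: demand=3,sold=3 ship[1->2]=1 ship[0->1]=1 prod=3 -> [13 4 4]
Step 4: demand=3,sold=3 ship[1->2]=1 ship[0->1]=1 prod=3 -> [15 4 2]
Step 5: demand=3,sold=2 ship[1->2]=1 ship[0->1]=1 prod=3 -> [17 4 1]
Step 6: demand=3,sold=1 ship[1->2]=1 ship[0->1]=1 prod=3 -> [19 4 1]
Step 7: demand=3,sold=1 ship[1->2]=1 ship[0->1]=1 prod=3 -> [21 4 1]
Step 8: demand=3,sold=1 ship[1->2]=1 ship[0->1]=1 prod=3 -> [23 4 1]
Step 9: demand=3,sold=1 ship[1->2]=1 ship[0->1]=1 prod=3 -> [25 4 1]
Step 10: demand=3,sold=1 ship[1->2]=1 ship[0->1]=1 prod=3 -> [27 4 1]
Step 11: demand=3,sold=1 ship[1->2]=1 ship[0->1]=1 prod=3 -> [29 4 1]
Step 12: demand=3,sold=1 ship[1->2]=1 ship[0->1]=1 prod=3 -> [31 4 1]
First stockout at step 5

5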